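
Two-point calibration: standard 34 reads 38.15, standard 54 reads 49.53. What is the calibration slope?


slope = (y2 - y1) / (x2 - x1)
= (49.53 - 38.15) / (54 - 34)
= 11.3800 / 20
= 0.5690

0.5690


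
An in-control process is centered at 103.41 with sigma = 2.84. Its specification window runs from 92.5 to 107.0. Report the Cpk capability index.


Cpu = (USL - mean) / (3*sigma) = (107.0 - 103.41) / (3*2.84) = 0.4214
Cpl = (mean - LSL) / (3*sigma) = (103.41 - 92.5) / (3*2.84) = 1.2805
Cpk = min(Cpu, Cpl) = 0.4214

0.4214


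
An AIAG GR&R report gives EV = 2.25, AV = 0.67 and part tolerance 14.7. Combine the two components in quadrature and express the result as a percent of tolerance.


GRR = sqrt(EV^2 + AV^2) = sqrt(2.25^2 + 0.67^2) = 2.3476371
%GRR = GRR / tol * 100 = 2.3476371 / 14.7 * 100
%GRR = 15.9703

15.9703


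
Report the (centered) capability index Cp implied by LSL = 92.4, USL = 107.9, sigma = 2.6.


Cp = (USL - LSL) / (6 * sigma)
= (107.9 - 92.4) / (6 * 2.6)
= 15.5000 / 15.6000
= 0.9936

0.9936


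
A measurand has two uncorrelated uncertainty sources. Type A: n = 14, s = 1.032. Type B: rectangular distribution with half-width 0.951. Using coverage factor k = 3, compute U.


u_A = s / sqrt(n) = 1.032 / sqrt(14) = 0.2758136
u_B = half_width / sqrt(3) = 0.951 / sqrt(3) = 0.54906011
uc = sqrt(u_A^2 + u_B^2) = sqrt(0.2758136^2 + 0.54906011^2) = 0.61444296
U = k * uc = 3 * 0.61444296
U = 1.8433

1.8433


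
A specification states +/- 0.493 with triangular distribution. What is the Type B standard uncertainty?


u_B = half_width / sqrt(6)
u_B = 0.493 / 2.4494897
u_B = 0.2013

0.2013


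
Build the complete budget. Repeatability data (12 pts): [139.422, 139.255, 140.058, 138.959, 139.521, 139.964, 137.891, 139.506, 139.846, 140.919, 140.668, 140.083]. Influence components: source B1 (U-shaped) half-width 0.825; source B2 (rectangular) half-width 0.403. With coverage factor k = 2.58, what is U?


mean = (139.422 + 139.255 + 140.058 + 138.959 + 139.521 + 139.964 + 137.891 + 139.506 + 139.846 + 140.919 + 140.668 + 140.083) / 12 = 139.6743333
s = sqrt(sum((x - mean)^2)/(n-1)) = 0.79472652
u_A = s / sqrt(n) = 0.79472652 / sqrt(12) = 0.22941779
u_B1 = 0.825 / sqrt(2) = 0.58336309
u_B2 = 0.403 / sqrt(3) = 0.23267216
uc = sqrt(0.22941779^2 + 0.58336309^2 + 0.23267216^2) = 0.66864142
U = k * uc = 2.58 * 0.66864142
U = 1.7251

1.7251


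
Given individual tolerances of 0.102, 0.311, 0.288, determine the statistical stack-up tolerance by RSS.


RSS = sqrt(0.102^2 + 0.311^2 + 0.288^2)
= sqrt(0.190069)
= 0.4360

0.4360


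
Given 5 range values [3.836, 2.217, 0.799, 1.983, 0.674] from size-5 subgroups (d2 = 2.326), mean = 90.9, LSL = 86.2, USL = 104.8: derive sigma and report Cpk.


R_bar = (3.836 + 2.217 + 0.799 + 1.983 + 0.674) / 5 = 1.9018
sigma = R_bar / d2 = 1.9018 / 2.326 = 0.81762683
Cp = (USL - LSL)/(6*sigma) = (104.8 - 86.2)/(6*0.81762683) = 3.7915
Cpu = (104.8 - 90.9)/(3*0.81762683) = 5.6668
Cpl = (90.9 - 86.2)/(3*0.81762683) = 1.9161
Cpk = min(Cpu, Cpl) = 1.9161

1.9161


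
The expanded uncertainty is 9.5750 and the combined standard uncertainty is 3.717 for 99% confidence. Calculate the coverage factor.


k = U / uc
k = 9.5750 / 3.717
k = 2.576

2.576


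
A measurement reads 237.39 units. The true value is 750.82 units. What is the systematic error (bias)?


Systematic error = measured - true
= 237.39 - 750.82
= -513.4300

-513.4300


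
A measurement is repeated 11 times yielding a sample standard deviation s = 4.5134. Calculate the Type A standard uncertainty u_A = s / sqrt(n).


u_A = s / sqrt(n)
u_A = 4.5134 / sqrt(11)
u_A = 4.5134 / 3.3166248
u_A = 1.3608

1.3608


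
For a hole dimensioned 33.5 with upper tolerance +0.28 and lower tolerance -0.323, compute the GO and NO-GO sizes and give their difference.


GO = nominal - lower_tol (smallest hole = maximum material condition)
GO = 33.5 - 0.323 = 33.177
NO-GO = nominal + upper_tol (largest hole = least material condition)
NO-GO = 33.5 + 0.28 = 33.78
spread = NO-GO - GO = 33.78 - 33.177 = 0.6030

0.6030


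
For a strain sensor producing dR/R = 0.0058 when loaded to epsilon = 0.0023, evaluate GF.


GF = (dR/R) / epsilon
= 0.0058 / 0.0023
= 2.5217

2.5217


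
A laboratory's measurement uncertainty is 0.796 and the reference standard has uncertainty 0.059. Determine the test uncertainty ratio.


TUR = u_lab / u_ref
= 0.796 / 0.059
= 13.4915

13.4915


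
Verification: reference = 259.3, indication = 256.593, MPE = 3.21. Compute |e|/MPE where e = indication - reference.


e = indication - reference = 256.593 - 259.3 = -2.7070
|e| = 2.7070
ratio = |e| / MPE = 2.7070 / 3.21
ratio = 0.8433

0.8433


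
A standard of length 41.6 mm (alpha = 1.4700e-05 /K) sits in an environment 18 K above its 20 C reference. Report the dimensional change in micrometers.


dL = L * alpha * dT
= 41.6 * 1.4700e-05 * 18
= 0.0110074 mm
dL_um = 0.0110074 * 1000 = 11.0074 um

11.0074


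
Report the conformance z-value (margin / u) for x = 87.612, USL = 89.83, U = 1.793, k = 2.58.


u = U / k = 1.793 / 2.58 = 0.69496124
margin = |USL - x| = |89.83 - 87.612| = 2.218
z = margin / u = 2.218 / 0.69496124
z = 3.1915

3.1915


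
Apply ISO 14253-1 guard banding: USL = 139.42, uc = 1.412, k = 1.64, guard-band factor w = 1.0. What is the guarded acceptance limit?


U = k * uc = 1.64 * 1.412 = 2.31568
guard band g = w * U = 1.0 * 2.31568 = 2.31568
AL = USL - g = 139.42 - 2.31568
AL = 137.1043

137.1043


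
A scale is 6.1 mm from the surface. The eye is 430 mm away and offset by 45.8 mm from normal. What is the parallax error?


error = h * offset / d
= 6.1 * 45.8 / 430
= 0.6497

0.6497


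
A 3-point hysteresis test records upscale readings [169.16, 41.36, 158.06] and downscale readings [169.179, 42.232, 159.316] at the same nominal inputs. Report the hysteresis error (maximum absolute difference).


|169.16 - 169.179| = 0.0190
|41.36 - 42.232| = 0.8720
|158.06 - 159.316| = 1.2560
hysteresis = max(diffs) = 1.2560

1.2560


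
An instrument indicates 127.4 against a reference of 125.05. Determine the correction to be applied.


Correction = standard - reading
= 125.05 - 127.4
= -2.3500

-2.3500


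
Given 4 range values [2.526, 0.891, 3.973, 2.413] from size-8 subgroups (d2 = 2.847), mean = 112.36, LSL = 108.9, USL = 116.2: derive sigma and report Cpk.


R_bar = (2.526 + 0.891 + 3.973 + 2.413) / 4 = 2.45075
sigma = R_bar / d2 = 2.45075 / 2.847 = 0.86081841
Cp = (USL - LSL)/(6*sigma) = (116.2 - 108.9)/(6*0.86081841) = 1.4134
Cpu = (116.2 - 112.36)/(3*0.86081841) = 1.4870
Cpl = (112.36 - 108.9)/(3*0.86081841) = 1.3398
Cpk = min(Cpu, Cpl) = 1.3398

1.3398


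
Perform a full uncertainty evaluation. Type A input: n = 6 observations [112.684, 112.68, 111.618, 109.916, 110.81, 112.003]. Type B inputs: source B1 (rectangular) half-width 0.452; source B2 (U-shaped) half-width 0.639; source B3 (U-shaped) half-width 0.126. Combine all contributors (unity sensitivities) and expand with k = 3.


mean = (112.684 + 112.68 + 111.618 + 109.916 + 110.81 + 112.003) / 6 = 111.6185
s = sqrt(sum((x - mean)^2)/(n-1)) = 1.0919791
u_A = s / sqrt(n) = 1.0919791 / sqrt(6) = 0.4457986
u_B1 = 0.452 / sqrt(3) = 0.26096232
u_B2 = 0.639 / sqrt(2) = 0.45184123
u_B3 = 0.126 / sqrt(2) = 0.089095454
uc = sqrt(0.4457986^2 + 0.26096232^2 + 0.45184123^2 + 0.089095454^2) = 0.69205218
U = k * uc = 3 * 0.69205218
U = 2.0762

2.0762


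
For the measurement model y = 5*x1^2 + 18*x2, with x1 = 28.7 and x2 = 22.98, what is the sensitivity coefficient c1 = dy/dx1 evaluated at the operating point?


y = 5*x1^2 + 18*x2
dy/dx1 = 2*5*x1
Evaluate at x1 = 28.7: c1 = 10 * 28.7
c1 = 287.0000

287.0000


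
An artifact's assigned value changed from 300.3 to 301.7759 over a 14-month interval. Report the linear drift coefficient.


rate = (v2 - v1) / months
= (301.7759 - 300.3) / 14
= 1.4759 / 14
= 0.1054

0.1054


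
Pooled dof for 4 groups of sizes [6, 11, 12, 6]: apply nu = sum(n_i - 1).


nu = sum_i (n_i - 1)
nu = ((6 - 1) + (11 - 1) + (12 - 1) + (6 - 1))
nu = 5 + 10 + 11 + 5
nu = 31

31


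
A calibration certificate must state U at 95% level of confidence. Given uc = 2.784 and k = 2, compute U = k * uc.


U = k * uc
U = 2 * 2.784
U = 5.5680

5.5680


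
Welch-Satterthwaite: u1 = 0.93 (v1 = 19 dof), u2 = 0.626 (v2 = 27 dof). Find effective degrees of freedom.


uc = sqrt(u1^2 + u2^2) = sqrt(0.93^2 + 0.626^2) = 1.1210602
v_eff = uc^4 / (u1^4/v1 + u2^4/v2)
= 1.1210602^4 / (0.93^4/19 + 0.626^4/27)
= 1.5794858 / 0.045058818
v_eff = 35.0539

35.0539


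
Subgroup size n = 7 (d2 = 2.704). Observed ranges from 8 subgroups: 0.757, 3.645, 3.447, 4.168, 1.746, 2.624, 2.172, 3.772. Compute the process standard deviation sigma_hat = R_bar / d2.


R_bar = (0.757 + 3.645 + 3.447 + 4.168 + 1.746 + 2.624 + 2.172 + 3.772) / 8
R_bar = 22.331 / 8 = 2.791375
sigma_hat = R_bar / d2 = 2.791375 / 2.704 = 1.0323

1.0323


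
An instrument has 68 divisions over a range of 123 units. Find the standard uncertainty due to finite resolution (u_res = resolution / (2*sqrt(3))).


resolution = range / divisions
resolution = 123 / 68 = 1.8088235
u_res = resolution / (2*sqrt(3))
u_res = 1.8088235 / 3.4641016
u_res = 0.5222

0.5222


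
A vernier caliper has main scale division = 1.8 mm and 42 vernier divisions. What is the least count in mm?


LC = MSD / n_div
= 1.8 / 42
= 0.0429

0.0429


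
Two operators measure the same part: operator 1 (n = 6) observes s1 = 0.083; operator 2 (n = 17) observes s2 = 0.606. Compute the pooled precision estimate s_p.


s_p = sqrt(((n1-1)*s1^2 + (n2-1)*s2^2) / (n1+n2-2))
numerator = (6-1)*0.083^2 + (17-1)*0.606^2 = 0.034445 + 5.875776 = 5.910221
denominator = 6 + 17 - 2 = 21
s_p^2 = 5.910221 / 21 = 0.2814391
s_p = sqrt(0.2814391) = 0.5305

0.5305


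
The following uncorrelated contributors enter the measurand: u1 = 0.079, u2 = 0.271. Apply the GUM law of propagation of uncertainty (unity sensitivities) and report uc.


uc = sqrt(0.079^2 + 0.271^2)
uc = sqrt(0.079682)
uc = 0.2823

0.2823


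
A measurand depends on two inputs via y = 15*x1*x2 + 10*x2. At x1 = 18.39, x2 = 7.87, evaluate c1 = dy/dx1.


y = 15*x1*x2 + 10*x2
dy/dx1 = 15*x2
Evaluate at x2 = 7.87: c1 = 15 * 7.87
c1 = 118.0500

118.0500


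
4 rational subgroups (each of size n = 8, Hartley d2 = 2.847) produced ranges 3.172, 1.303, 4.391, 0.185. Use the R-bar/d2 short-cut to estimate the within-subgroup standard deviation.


R_bar = (3.172 + 1.303 + 4.391 + 0.185) / 4
R_bar = 9.051 / 4 = 2.26275
sigma_hat = R_bar / d2 = 2.26275 / 2.847 = 0.7948

0.7948


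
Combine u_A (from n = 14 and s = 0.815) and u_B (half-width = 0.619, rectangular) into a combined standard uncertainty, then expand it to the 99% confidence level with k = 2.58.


u_A = s / sqrt(n) = 0.815 / sqrt(14) = 0.21781791
u_B = half_width / sqrt(3) = 0.619 / sqrt(3) = 0.35737982
uc = sqrt(u_A^2 + u_B^2) = sqrt(0.21781791^2 + 0.35737982^2) = 0.41852715
U = k * uc = 2.58 * 0.41852715
U = 1.0798

1.0798


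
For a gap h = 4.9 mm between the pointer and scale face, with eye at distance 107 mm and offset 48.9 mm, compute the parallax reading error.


error = h * offset / d
= 4.9 * 48.9 / 107
= 2.2393

2.2393


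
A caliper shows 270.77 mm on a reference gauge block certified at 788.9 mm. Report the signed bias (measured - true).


Systematic error = measured - true
= 270.77 - 788.9
= -518.1300

-518.1300


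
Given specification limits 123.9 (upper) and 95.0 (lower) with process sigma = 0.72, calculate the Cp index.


Cp = (USL - LSL) / (6 * sigma)
= (123.9 - 95.0) / (6 * 0.72)
= 28.9000 / 4.3200
= 6.6898

6.6898


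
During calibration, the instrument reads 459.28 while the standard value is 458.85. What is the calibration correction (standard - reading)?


Correction = standard - reading
= 458.85 - 459.28
= -0.4300

-0.4300


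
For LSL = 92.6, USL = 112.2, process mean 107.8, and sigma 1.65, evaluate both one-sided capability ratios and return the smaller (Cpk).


Cpu = (USL - mean) / (3*sigma) = (112.2 - 107.8) / (3*1.65) = 0.8889
Cpl = (mean - LSL) / (3*sigma) = (107.8 - 92.6) / (3*1.65) = 3.0707
Cpk = min(Cpu, Cpl) = 0.8889

0.8889


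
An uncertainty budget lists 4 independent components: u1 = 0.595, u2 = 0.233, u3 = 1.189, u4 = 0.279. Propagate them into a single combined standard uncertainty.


uc = sqrt(0.595^2 + 0.233^2 + 1.189^2 + 0.279^2)
uc = sqrt(1.899876)
uc = 1.3784

1.3784


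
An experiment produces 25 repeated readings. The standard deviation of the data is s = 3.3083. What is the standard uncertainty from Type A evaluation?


u_A = s / sqrt(n)
u_A = 3.3083 / sqrt(25)
u_A = 3.3083 / 5
u_A = 0.6617

0.6617


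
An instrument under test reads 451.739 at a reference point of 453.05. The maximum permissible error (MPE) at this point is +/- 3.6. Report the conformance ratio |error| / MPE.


e = indication - reference = 451.739 - 453.05 = -1.3110
|e| = 1.3110
ratio = |e| / MPE = 1.3110 / 3.6
ratio = 0.3642

0.3642


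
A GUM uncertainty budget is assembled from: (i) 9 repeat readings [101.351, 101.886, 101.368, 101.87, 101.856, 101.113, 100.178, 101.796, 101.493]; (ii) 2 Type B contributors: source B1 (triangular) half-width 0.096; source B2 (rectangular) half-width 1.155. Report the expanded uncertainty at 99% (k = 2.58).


mean = (101.351 + 101.886 + 101.368 + 101.87 + 101.856 + 101.113 + 100.178 + 101.796 + 101.493) / 9 = 101.4345556
s = sqrt(sum((x - mean)^2)/(n-1)) = 0.54758883
u_A = s / sqrt(n) = 0.54758883 / sqrt(9) = 0.18252961
u_B1 = 0.096 / sqrt(6) = 0.039191836
u_B2 = 1.155 / sqrt(3) = 0.66683956
uc = sqrt(0.18252961^2 + 0.039191836^2 + 0.66683956^2) = 0.69247964
U = k * uc = 2.58 * 0.69247964
U = 1.7866

1.7866


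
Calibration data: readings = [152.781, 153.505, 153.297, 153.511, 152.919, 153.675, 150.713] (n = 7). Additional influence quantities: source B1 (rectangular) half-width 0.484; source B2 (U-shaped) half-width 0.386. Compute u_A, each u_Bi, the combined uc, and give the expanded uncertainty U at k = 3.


mean = (152.781 + 153.505 + 153.297 + 153.511 + 152.919 + 153.675 + 150.713) / 7 = 152.9144286
s = sqrt(sum((x - mean)^2)/(n-1)) = 1.0241756
u_A = s / sqrt(n) = 1.0241756 / sqrt(7) = 0.38710199
u_B1 = 0.484 / sqrt(3) = 0.27943753
u_B2 = 0.386 / sqrt(2) = 0.27294322
uc = sqrt(0.38710199^2 + 0.27943753^2 + 0.27294322^2) = 0.54993753
U = k * uc = 3 * 0.54993753
U = 1.6498

1.6498


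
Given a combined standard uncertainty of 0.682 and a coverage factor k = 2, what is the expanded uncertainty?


U = k * uc
U = 2 * 0.682
U = 1.3640

1.3640


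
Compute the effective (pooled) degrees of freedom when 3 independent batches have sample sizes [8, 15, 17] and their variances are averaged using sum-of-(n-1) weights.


nu = sum_i (n_i - 1)
nu = ((8 - 1) + (15 - 1) + (17 - 1))
nu = 7 + 14 + 16
nu = 37

37


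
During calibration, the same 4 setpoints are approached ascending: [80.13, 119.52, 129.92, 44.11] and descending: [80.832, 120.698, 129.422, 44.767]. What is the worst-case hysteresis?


|80.13 - 80.832| = 0.7020
|119.52 - 120.698| = 1.1780
|129.92 - 129.422| = 0.4980
|44.11 - 44.767| = 0.6570
hysteresis = max(diffs) = 1.1780

1.1780


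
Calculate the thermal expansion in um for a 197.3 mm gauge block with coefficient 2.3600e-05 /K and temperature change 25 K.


dL = L * alpha * dT
= 197.3 * 2.3600e-05 * 25
= 0.1164070 mm
dL_um = 0.1164070 * 1000 = 116.4070 um

116.4070


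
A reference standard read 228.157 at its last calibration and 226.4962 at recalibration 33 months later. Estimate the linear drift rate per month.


rate = (v2 - v1) / months
= (226.4962 - 228.157) / 33
= -1.6608 / 33
= -0.0503

-0.0503


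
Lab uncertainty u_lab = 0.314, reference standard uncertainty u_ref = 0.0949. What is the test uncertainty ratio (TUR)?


TUR = u_lab / u_ref
= 0.314 / 0.0949
= 3.3087

3.3087


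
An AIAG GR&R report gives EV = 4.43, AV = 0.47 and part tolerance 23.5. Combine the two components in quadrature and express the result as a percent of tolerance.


GRR = sqrt(EV^2 + AV^2) = sqrt(4.43^2 + 0.47^2) = 4.4548625
%GRR = GRR / tol * 100 = 4.4548625 / 23.5 * 100
%GRR = 18.9569

18.9569


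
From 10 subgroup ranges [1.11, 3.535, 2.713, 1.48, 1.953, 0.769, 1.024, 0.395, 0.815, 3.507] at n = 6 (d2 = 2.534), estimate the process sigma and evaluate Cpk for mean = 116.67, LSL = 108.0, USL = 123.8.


R_bar = (1.11 + 3.535 + 2.713 + 1.48 + 1.953 + 0.769 + 1.024 + 0.395 + 0.815 + 3.507) / 10 = 1.7301
sigma = R_bar / d2 = 1.7301 / 2.534 = 0.68275454
Cp = (USL - LSL)/(6*sigma) = (123.8 - 108.0)/(6*0.68275454) = 3.8569
Cpu = (123.8 - 116.67)/(3*0.68275454) = 3.4810
Cpl = (116.67 - 108.0)/(3*0.68275454) = 4.2329
Cpk = min(Cpu, Cpl) = 3.4810

3.4810


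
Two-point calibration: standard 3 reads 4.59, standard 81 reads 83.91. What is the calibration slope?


slope = (y2 - y1) / (x2 - x1)
= (83.91 - 4.59) / (81 - 3)
= 79.3200 / 78
= 1.0169

1.0169


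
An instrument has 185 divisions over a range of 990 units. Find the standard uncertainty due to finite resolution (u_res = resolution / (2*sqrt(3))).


resolution = range / divisions
resolution = 990 / 185 = 5.3513514
u_res = resolution / (2*sqrt(3))
u_res = 5.3513514 / 3.4641016
u_res = 1.5448

1.5448


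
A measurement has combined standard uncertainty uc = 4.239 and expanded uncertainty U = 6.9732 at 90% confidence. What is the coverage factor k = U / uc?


k = U / uc
k = 6.9732 / 4.239
k = 1.645

1.645


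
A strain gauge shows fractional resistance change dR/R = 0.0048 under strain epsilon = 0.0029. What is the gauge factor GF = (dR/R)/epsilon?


GF = (dR/R) / epsilon
= 0.0048 / 0.0029
= 1.6552

1.6552


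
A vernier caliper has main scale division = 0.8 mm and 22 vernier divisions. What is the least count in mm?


LC = MSD / n_div
= 0.8 / 22
= 0.0364

0.0364


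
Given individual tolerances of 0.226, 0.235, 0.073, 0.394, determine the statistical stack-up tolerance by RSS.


RSS = sqrt(0.226^2 + 0.235^2 + 0.073^2 + 0.394^2)
= sqrt(0.266866)
= 0.5166

0.5166


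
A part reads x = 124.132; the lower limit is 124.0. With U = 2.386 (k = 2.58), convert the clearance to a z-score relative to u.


u = U / k = 2.386 / 2.58 = 0.9248062
margin = |LSL - x| = |124.0 - 124.132| = 0.132
z = margin / u = 0.132 / 0.9248062
z = 0.1427

0.1427


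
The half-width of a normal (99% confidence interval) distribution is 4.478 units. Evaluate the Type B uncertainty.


u_B = half_width / 2.576
u_B = 4.478 / 2.576
u_B = 1.7384

1.7384


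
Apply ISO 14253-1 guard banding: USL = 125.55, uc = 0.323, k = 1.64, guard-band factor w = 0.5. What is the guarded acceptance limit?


U = k * uc = 1.64 * 0.323 = 0.52972
guard band g = w * U = 0.5 * 0.52972 = 0.26486
AL = USL - g = 125.55 - 0.26486
AL = 125.2851

125.2851


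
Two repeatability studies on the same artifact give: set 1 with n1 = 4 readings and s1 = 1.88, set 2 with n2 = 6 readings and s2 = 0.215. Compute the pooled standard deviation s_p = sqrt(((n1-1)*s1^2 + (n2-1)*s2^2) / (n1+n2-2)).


s_p = sqrt(((n1-1)*s1^2 + (n2-1)*s2^2) / (n1+n2-2))
numerator = (4-1)*1.88^2 + (6-1)*0.215^2 = 10.6032 + 0.231125 = 10.834325
denominator = 4 + 6 - 2 = 8
s_p^2 = 10.834325 / 8 = 1.3542906
s_p = sqrt(1.3542906) = 1.1637

1.1637


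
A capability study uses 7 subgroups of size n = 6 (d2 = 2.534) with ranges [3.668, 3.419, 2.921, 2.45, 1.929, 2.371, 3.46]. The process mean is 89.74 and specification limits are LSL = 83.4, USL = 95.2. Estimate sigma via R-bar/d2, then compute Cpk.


R_bar = (3.668 + 3.419 + 2.921 + 2.45 + 1.929 + 2.371 + 3.46) / 7 = 2.8882857
sigma = R_bar / d2 = 2.8882857 / 2.534 = 1.1398128
Cp = (USL - LSL)/(6*sigma) = (95.2 - 83.4)/(6*1.1398128) = 1.7254
Cpu = (95.2 - 89.74)/(3*1.1398128) = 1.5968
Cpl = (89.74 - 83.4)/(3*1.1398128) = 1.8541
Cpk = min(Cpu, Cpl) = 1.5968

1.5968


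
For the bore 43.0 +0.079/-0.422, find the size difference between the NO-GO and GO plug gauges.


GO = nominal - lower_tol (smallest hole = maximum material condition)
GO = 43.0 - 0.422 = 42.578
NO-GO = nominal + upper_tol (largest hole = least material condition)
NO-GO = 43.0 + 0.079 = 43.079
spread = NO-GO - GO = 43.079 - 42.578 = 0.5010

0.5010


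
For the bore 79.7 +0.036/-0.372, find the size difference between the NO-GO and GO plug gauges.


GO = nominal - lower_tol (smallest hole = maximum material condition)
GO = 79.7 - 0.372 = 79.328
NO-GO = nominal + upper_tol (largest hole = least material condition)
NO-GO = 79.7 + 0.036 = 79.736
spread = NO-GO - GO = 79.736 - 79.328 = 0.4080

0.4080


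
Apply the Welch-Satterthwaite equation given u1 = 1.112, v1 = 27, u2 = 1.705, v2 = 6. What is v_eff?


uc = sqrt(u1^2 + u2^2) = sqrt(1.112^2 + 1.705^2) = 2.0355758
v_eff = uc^4 / (u1^4/v1 + u2^4/v2)
= 2.0355758^4 / (1.112^4/27 + 1.705^4/6)
= 17.169163 / 1.4650969
v_eff = 11.7188

11.7188


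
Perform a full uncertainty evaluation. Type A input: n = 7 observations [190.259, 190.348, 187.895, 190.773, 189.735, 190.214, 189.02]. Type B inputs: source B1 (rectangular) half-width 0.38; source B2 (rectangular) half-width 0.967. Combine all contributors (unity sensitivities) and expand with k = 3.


mean = (190.259 + 190.348 + 187.895 + 190.773 + 189.735 + 190.214 + 189.02) / 7 = 189.7491429
s = sqrt(sum((x - mean)^2)/(n-1)) = 0.98764491
u_A = s / sqrt(n) = 0.98764491 / sqrt(7) = 0.37329469
u_B1 = 0.38 / sqrt(3) = 0.2193931
u_B2 = 0.967 / sqrt(3) = 0.55829771
uc = sqrt(0.37329469^2 + 0.2193931^2 + 0.55829771^2) = 0.70652572
U = k * uc = 3 * 0.70652572
U = 2.1196

2.1196


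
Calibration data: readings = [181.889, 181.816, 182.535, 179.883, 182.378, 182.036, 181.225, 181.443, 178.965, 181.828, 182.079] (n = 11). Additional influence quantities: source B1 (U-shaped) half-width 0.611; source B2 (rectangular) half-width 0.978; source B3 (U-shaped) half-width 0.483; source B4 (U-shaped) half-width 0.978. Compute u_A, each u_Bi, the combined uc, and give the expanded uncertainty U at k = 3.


mean = (181.889 + 181.816 + 182.535 + 179.883 + 182.378 + 182.036 + 181.225 + 181.443 + 178.965 + 181.828 + 182.079) / 11 = 181.4615455
s = sqrt(sum((x - mean)^2)/(n-1)) = 1.0921048
u_A = s / sqrt(n) = 1.0921048 / sqrt(11) = 0.32928199
u_B1 = 0.611 / sqrt(2) = 0.43204224
u_B2 = 0.978 / sqrt(3) = 0.56464856
u_B3 = 0.483 / sqrt(2) = 0.34153258
u_B4 = 0.978 / sqrt(2) = 0.69155043
uc = sqrt(0.32928199^2 + 0.43204224^2 + 0.56464856^2 + 0.34153258^2 + 0.69155043^2) = 1.0994551
U = k * uc = 3 * 1.0994551
U = 3.2984

3.2984


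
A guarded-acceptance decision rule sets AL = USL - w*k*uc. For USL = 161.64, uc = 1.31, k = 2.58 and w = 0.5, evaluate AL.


U = k * uc = 2.58 * 1.31 = 3.3798
guard band g = w * U = 0.5 * 3.3798 = 1.6899
AL = USL - g = 161.64 - 1.6899
AL = 159.9501

159.9501


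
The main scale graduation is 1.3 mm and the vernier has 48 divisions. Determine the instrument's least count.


LC = MSD / n_div
= 1.3 / 48
= 0.0271

0.0271


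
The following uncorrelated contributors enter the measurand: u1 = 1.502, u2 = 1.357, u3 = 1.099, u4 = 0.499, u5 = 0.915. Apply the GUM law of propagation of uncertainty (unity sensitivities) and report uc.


uc = sqrt(1.502^2 + 1.357^2 + 1.099^2 + 0.499^2 + 0.915^2)
uc = sqrt(6.39148)
uc = 2.5281

2.5281


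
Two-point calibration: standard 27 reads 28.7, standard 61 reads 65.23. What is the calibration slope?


slope = (y2 - y1) / (x2 - x1)
= (65.23 - 28.7) / (61 - 27)
= 36.5300 / 34
= 1.0744

1.0744


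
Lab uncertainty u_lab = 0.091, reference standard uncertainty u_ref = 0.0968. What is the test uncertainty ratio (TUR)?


TUR = u_lab / u_ref
= 0.091 / 0.0968
= 0.9401

0.9401


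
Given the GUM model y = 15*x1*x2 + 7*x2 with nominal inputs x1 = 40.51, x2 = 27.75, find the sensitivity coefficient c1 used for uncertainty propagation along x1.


y = 15*x1*x2 + 7*x2
dy/dx1 = 15*x2
Evaluate at x2 = 27.75: c1 = 15 * 27.75
c1 = 416.2500

416.2500


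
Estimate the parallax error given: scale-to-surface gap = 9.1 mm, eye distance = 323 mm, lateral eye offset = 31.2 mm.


error = h * offset / d
= 9.1 * 31.2 / 323
= 0.8790

0.8790


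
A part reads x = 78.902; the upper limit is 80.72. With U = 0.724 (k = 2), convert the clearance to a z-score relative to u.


u = U / k = 0.724 / 2 = 0.362
margin = |USL - x| = |80.72 - 78.902| = 1.818
z = margin / u = 1.818 / 0.362
z = 5.0221

5.0221


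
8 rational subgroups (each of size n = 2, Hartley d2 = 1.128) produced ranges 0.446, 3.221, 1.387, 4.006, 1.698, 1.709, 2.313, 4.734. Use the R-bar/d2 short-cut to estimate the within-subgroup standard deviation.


R_bar = (0.446 + 3.221 + 1.387 + 4.006 + 1.698 + 1.709 + 2.313 + 4.734) / 8
R_bar = 19.514 / 8 = 2.43925
sigma_hat = R_bar / d2 = 2.43925 / 1.128 = 2.1625

2.1625


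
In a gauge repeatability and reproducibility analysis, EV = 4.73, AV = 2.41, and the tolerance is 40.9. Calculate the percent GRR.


GRR = sqrt(EV^2 + AV^2) = sqrt(4.73^2 + 2.41^2) = 5.308578
%GRR = GRR / tol * 100 = 5.308578 / 40.9 * 100
%GRR = 12.9794

12.9794


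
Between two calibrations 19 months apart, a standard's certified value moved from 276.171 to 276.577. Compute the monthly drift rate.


rate = (v2 - v1) / months
= (276.577 - 276.171) / 19
= 0.4060 / 19
= 0.0214

0.0214


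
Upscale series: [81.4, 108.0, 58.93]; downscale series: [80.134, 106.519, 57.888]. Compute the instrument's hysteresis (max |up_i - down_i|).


|81.4 - 80.134| = 1.2660
|108.0 - 106.519| = 1.4810
|58.93 - 57.888| = 1.0420
hysteresis = max(diffs) = 1.4810

1.4810


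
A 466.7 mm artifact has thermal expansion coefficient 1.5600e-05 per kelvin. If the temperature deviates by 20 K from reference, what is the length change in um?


dL = L * alpha * dT
= 466.7 * 1.5600e-05 * 20
= 0.1456104 mm
dL_um = 0.1456104 * 1000 = 145.6104 um

145.6104


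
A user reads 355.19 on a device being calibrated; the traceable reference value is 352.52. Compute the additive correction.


Correction = standard - reading
= 352.52 - 355.19
= -2.6700

-2.6700


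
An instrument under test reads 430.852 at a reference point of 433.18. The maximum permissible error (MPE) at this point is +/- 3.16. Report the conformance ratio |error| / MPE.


e = indication - reference = 430.852 - 433.18 = -2.3280
|e| = 2.3280
ratio = |e| / MPE = 2.3280 / 3.16
ratio = 0.7367

0.7367


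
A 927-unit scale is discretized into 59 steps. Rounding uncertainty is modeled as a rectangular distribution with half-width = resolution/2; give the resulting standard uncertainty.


resolution = range / divisions
resolution = 927 / 59 = 15.711864
u_res = resolution / (2*sqrt(3))
u_res = 15.711864 / 3.4641016
u_res = 4.5356

4.5356


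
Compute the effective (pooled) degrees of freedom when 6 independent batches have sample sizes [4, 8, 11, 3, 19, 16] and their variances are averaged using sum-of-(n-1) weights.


nu = sum_i (n_i - 1)
nu = ((4 - 1) + (8 - 1) + (11 - 1) + (3 - 1) + (19 - 1) + (16 - 1))
nu = 3 + 7 + 10 + 2 + 18 + 15
nu = 55

55


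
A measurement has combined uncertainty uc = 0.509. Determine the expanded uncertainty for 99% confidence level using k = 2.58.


U = k * uc
U = 2.58 * 0.509
U = 1.3132

1.3132


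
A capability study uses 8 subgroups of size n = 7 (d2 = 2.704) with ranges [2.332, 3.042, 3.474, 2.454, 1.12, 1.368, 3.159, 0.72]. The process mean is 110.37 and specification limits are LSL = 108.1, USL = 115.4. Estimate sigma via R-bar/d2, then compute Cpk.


R_bar = (2.332 + 3.042 + 3.474 + 2.454 + 1.12 + 1.368 + 3.159 + 0.72) / 8 = 2.208625
sigma = R_bar / d2 = 2.208625 / 2.704 = 0.81679919
Cp = (USL - LSL)/(6*sigma) = (115.4 - 108.1)/(6*0.81679919) = 1.4896
Cpu = (115.4 - 110.37)/(3*0.81679919) = 2.0527
Cpl = (110.37 - 108.1)/(3*0.81679919) = 0.9264
Cpk = min(Cpu, Cpl) = 0.9264

0.9264


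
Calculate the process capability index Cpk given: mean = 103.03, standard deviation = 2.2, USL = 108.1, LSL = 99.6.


Cpu = (USL - mean) / (3*sigma) = (108.1 - 103.03) / (3*2.2) = 0.7682
Cpl = (mean - LSL) / (3*sigma) = (103.03 - 99.6) / (3*2.2) = 0.5197
Cpk = min(Cpu, Cpl) = 0.5197

0.5197


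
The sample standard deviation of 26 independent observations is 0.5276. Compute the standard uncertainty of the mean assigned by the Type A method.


u_A = s / sqrt(n)
u_A = 0.5276 / sqrt(26)
u_A = 0.5276 / 5.0990195
u_A = 0.1035

0.1035


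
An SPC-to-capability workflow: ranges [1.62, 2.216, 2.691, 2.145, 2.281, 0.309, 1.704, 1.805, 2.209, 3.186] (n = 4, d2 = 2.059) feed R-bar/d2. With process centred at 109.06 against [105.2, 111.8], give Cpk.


R_bar = (1.62 + 2.216 + 2.691 + 2.145 + 2.281 + 0.309 + 1.704 + 1.805 + 2.209 + 3.186) / 10 = 2.0166
sigma = R_bar / d2 = 2.0166 / 2.059 = 0.97940748
Cp = (USL - LSL)/(6*sigma) = (111.8 - 105.2)/(6*0.97940748) = 1.1231
Cpu = (111.8 - 109.06)/(3*0.97940748) = 0.9325
Cpl = (109.06 - 105.2)/(3*0.97940748) = 1.3137
Cpk = min(Cpu, Cpl) = 0.9325

0.9325


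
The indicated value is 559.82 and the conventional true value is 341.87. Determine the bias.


Systematic error = measured - true
= 559.82 - 341.87
= 217.9500

217.9500


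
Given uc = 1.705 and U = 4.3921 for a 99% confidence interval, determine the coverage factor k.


k = U / uc
k = 4.3921 / 1.705
k = 2.576

2.576


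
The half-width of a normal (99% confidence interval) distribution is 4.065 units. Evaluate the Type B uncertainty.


u_B = half_width / 2.576
u_B = 4.065 / 2.576
u_B = 1.5780

1.5780


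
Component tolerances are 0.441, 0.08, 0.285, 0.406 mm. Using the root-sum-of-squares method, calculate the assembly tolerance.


RSS = sqrt(0.441^2 + 0.08^2 + 0.285^2 + 0.406^2)
= sqrt(0.446942)
= 0.6685

0.6685


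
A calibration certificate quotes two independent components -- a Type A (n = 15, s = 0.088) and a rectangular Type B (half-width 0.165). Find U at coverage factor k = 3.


u_A = s / sqrt(n) = 0.088 / sqrt(15) = 0.022721502
u_B = half_width / sqrt(3) = 0.165 / sqrt(3) = 0.095262794
uc = sqrt(u_A^2 + u_B^2) = sqrt(0.022721502^2 + 0.095262794^2) = 0.097935012
U = k * uc = 3 * 0.097935012
U = 0.2938

0.2938


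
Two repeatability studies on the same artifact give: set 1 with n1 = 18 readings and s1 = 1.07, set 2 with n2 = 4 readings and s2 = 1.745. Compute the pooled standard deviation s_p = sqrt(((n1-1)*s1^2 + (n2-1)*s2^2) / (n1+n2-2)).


s_p = sqrt(((n1-1)*s1^2 + (n2-1)*s2^2) / (n1+n2-2))
numerator = (18-1)*1.07^2 + (4-1)*1.745^2 = 19.4633 + 9.135075 = 28.598375
denominator = 18 + 4 - 2 = 20
s_p^2 = 28.598375 / 20 = 1.4299188
s_p = sqrt(1.4299188) = 1.1958

1.1958


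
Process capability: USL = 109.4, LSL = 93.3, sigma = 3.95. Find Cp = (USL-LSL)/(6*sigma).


Cp = (USL - LSL) / (6 * sigma)
= (109.4 - 93.3) / (6 * 3.95)
= 16.1000 / 23.7000
= 0.6793

0.6793


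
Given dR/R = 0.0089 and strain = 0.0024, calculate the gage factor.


GF = (dR/R) / epsilon
= 0.0089 / 0.0024
= 3.7083

3.7083


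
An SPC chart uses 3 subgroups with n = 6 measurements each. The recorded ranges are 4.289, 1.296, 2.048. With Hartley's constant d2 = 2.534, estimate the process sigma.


R_bar = (4.289 + 1.296 + 2.048) / 3
R_bar = 7.633 / 3 = 2.5443333
sigma_hat = R_bar / d2 = 2.5443333 / 2.534 = 1.0041

1.0041


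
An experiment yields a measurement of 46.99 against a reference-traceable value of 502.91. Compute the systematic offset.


Systematic error = measured - true
= 46.99 - 502.91
= -455.9200

-455.9200


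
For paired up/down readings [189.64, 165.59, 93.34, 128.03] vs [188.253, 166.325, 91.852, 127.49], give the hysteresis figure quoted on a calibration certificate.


|189.64 - 188.253| = 1.3870
|165.59 - 166.325| = 0.7350
|93.34 - 91.852| = 1.4880
|128.03 - 127.49| = 0.5400
hysteresis = max(diffs) = 1.4880

1.4880


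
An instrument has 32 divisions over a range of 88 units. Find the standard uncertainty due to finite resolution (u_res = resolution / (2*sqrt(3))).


resolution = range / divisions
resolution = 88 / 32 = 2.75
u_res = resolution / (2*sqrt(3))
u_res = 2.75 / 3.4641016
u_res = 0.7939

0.7939


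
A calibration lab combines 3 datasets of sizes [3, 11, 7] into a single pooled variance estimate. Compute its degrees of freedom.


nu = sum_i (n_i - 1)
nu = ((3 - 1) + (11 - 1) + (7 - 1))
nu = 2 + 10 + 6
nu = 18

18


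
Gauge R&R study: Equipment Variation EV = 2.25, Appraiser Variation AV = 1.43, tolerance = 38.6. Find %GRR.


GRR = sqrt(EV^2 + AV^2) = sqrt(2.25^2 + 1.43^2) = 2.6659707
%GRR = GRR / tol * 100 = 2.6659707 / 38.6 * 100
%GRR = 6.9067

6.9067


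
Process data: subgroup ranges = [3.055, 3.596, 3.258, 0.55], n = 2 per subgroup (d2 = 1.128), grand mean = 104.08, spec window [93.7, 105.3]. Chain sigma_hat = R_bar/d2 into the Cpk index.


R_bar = (3.055 + 3.596 + 3.258 + 0.55) / 4 = 2.61475
sigma = R_bar / d2 = 2.61475 / 1.128 = 2.3180408
Cp = (USL - LSL)/(6*sigma) = (105.3 - 93.7)/(6*2.3180408) = 0.8340
Cpu = (105.3 - 104.08)/(3*2.3180408) = 0.1754
Cpl = (104.08 - 93.7)/(3*2.3180408) = 1.4926
Cpk = min(Cpu, Cpl) = 0.1754

0.1754


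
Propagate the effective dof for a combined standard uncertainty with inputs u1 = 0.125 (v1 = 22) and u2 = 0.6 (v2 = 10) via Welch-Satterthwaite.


uc = sqrt(u1^2 + u2^2) = sqrt(0.125^2 + 0.6^2) = 0.61288253
v_eff = uc^4 / (u1^4/v1 + u2^4/v2)
= 0.61288253^4 / (0.125^4/22 + 0.6^4/10)
= 0.14109414 / 0.012971097
v_eff = 10.8776

10.8776


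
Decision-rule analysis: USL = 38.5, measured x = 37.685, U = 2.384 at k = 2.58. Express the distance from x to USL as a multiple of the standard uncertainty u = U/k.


u = U / k = 2.384 / 2.58 = 0.92403101
margin = |USL - x| = |38.5 - 37.685| = 0.815
z = margin / u = 0.815 / 0.92403101
z = 0.8820

0.8820


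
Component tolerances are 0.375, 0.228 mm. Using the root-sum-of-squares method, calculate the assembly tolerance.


RSS = sqrt(0.375^2 + 0.228^2)
= sqrt(0.192609)
= 0.4389

0.4389


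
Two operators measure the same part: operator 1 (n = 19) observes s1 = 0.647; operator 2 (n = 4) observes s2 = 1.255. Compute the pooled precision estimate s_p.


s_p = sqrt(((n1-1)*s1^2 + (n2-1)*s2^2) / (n1+n2-2))
numerator = (19-1)*0.647^2 + (4-1)*1.255^2 = 7.534962 + 4.725075 = 12.260037
denominator = 19 + 4 - 2 = 21
s_p^2 = 12.260037 / 21 = 0.58381129
s_p = sqrt(0.58381129) = 0.7641

0.7641


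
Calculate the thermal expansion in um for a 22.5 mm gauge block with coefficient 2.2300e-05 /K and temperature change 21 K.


dL = L * alpha * dT
= 22.5 * 2.2300e-05 * 21
= 0.0105368 mm
dL_um = 0.0105368 * 1000 = 10.5368 um

10.5368


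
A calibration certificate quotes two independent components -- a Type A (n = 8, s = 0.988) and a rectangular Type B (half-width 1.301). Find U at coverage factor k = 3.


u_A = s / sqrt(n) = 0.988 / sqrt(8) = 0.34931075
u_B = half_width / sqrt(3) = 1.301 / sqrt(3) = 0.7511327
uc = sqrt(u_A^2 + u_B^2) = sqrt(0.34931075^2 + 0.7511327^2) = 0.82838296
U = k * uc = 3 * 0.82838296
U = 2.4851

2.4851


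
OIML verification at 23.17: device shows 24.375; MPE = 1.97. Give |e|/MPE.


e = indication - reference = 24.375 - 23.17 = 1.2050
|e| = 1.2050
ratio = |e| / MPE = 1.2050 / 1.97
ratio = 0.6117

0.6117


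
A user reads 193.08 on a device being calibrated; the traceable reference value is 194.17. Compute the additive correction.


Correction = standard - reading
= 194.17 - 193.08
= 1.0900

1.0900


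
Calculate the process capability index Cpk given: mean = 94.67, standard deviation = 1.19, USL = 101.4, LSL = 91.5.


Cpu = (USL - mean) / (3*sigma) = (101.4 - 94.67) / (3*1.19) = 1.8852
Cpl = (mean - LSL) / (3*sigma) = (94.67 - 91.5) / (3*1.19) = 0.8880
Cpk = min(Cpu, Cpl) = 0.8880

0.8880


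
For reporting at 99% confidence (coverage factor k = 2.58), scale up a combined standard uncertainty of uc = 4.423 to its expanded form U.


U = k * uc
U = 2.58 * 4.423
U = 11.4113

11.4113


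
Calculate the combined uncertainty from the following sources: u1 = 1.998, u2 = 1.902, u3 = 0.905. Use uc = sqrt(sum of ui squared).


uc = sqrt(1.998^2 + 1.902^2 + 0.905^2)
uc = sqrt(8.428633)
uc = 2.9032

2.9032


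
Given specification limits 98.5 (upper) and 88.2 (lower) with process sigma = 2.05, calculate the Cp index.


Cp = (USL - LSL) / (6 * sigma)
= (98.5 - 88.2) / (6 * 2.05)
= 10.3000 / 12.3000
= 0.8374

0.8374


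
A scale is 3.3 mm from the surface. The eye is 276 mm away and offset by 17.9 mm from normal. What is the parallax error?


error = h * offset / d
= 3.3 * 17.9 / 276
= 0.2140

0.2140


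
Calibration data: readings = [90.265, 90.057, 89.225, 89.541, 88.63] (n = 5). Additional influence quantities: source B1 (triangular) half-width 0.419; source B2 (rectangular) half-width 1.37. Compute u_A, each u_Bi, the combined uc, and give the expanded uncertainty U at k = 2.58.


mean = (90.265 + 90.057 + 89.225 + 89.541 + 88.63) / 5 = 89.5436
s = sqrt(sum((x - mean)^2)/(n-1)) = 0.65577725
u_A = s / sqrt(n) = 0.65577725 / sqrt(5) = 0.2932725
u_B1 = 0.419 / sqrt(6) = 0.17105603
u_B2 = 1.37 / sqrt(3) = 0.79096987
uc = sqrt(0.2932725^2 + 0.17105603^2 + 0.79096987^2) = 0.86075679
U = k * uc = 2.58 * 0.86075679
U = 2.2208

2.2208


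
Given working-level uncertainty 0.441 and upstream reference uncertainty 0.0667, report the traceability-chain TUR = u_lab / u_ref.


TUR = u_lab / u_ref
= 0.441 / 0.0667
= 6.6117

6.6117


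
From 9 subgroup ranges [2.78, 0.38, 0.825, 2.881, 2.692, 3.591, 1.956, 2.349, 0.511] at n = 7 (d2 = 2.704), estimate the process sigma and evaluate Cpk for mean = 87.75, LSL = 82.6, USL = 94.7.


R_bar = (2.78 + 0.38 + 0.825 + 2.881 + 2.692 + 3.591 + 1.956 + 2.349 + 0.511) / 9 = 1.9961111
sigma = R_bar / d2 = 1.9961111 / 2.704 = 0.73820677
Cp = (USL - LSL)/(6*sigma) = (94.7 - 82.6)/(6*0.73820677) = 2.7318
Cpu = (94.7 - 87.75)/(3*0.73820677) = 3.1382
Cpl = (87.75 - 82.6)/(3*0.73820677) = 2.3255
Cpk = min(Cpu, Cpl) = 2.3255

2.3255


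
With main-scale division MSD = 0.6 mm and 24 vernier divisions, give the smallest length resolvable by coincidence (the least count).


LC = MSD / n_div
= 0.6 / 24
= 0.0250

0.0250


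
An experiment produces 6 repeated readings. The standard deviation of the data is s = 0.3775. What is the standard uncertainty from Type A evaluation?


u_A = s / sqrt(n)
u_A = 0.3775 / sqrt(6)
u_A = 0.3775 / 2.4494897
u_A = 0.1541

0.1541


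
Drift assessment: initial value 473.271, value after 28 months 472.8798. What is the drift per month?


rate = (v2 - v1) / months
= (472.8798 - 473.271) / 28
= -0.3912 / 28
= -0.0140

-0.0140


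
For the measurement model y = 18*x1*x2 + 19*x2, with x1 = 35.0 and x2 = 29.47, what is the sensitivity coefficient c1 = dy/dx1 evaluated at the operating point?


y = 18*x1*x2 + 19*x2
dy/dx1 = 18*x2
Evaluate at x2 = 29.47: c1 = 18 * 29.47
c1 = 530.4600

530.4600


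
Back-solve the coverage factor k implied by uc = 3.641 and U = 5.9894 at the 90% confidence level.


k = U / uc
k = 5.9894 / 3.641
k = 1.645

1.645


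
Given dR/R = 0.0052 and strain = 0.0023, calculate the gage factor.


GF = (dR/R) / epsilon
= 0.0052 / 0.0023
= 2.2609

2.2609


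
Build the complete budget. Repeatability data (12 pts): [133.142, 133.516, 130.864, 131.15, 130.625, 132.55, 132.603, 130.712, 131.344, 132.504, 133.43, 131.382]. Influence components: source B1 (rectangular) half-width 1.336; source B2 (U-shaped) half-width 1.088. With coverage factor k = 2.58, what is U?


mean = (133.142 + 133.516 + 130.864 + 131.15 + 130.625 + 132.55 + 132.603 + 130.712 + 131.344 + 132.504 + 133.43 + 131.382) / 12 = 131.9851667
s = sqrt(sum((x - mean)^2)/(n-1)) = 1.0845875
u_A = s / sqrt(n) = 1.0845875 / sqrt(12) = 0.31309344
u_B1 = 1.336 / sqrt(3) = 0.77133996
u_B2 = 1.088 / sqrt(2) = 0.76933218
uc = sqrt(0.31309344^2 + 0.77133996^2 + 0.76933218^2) = 1.1335188
U = k * uc = 2.58 * 1.1335188
U = 2.9245

2.9245
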